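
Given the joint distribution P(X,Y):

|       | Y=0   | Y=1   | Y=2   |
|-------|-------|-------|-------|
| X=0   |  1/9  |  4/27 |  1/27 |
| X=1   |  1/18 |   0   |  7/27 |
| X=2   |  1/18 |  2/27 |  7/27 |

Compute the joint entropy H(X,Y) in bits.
2.6877 bits

H(X,Y) = -Σ_{x,y} P(x,y) log₂ P(x,y). Per-cell terms -P(x,y)·log₂P(x,y):
  X=0: 0.3522, 0.4081, 0.1761
  X=1: 0.2317, 0.0000, 0.5049
  X=2: 0.2317, 0.2781, 0.5049
  (cells with P = 0 contribute 0)
Sum of the 9 terms: H(X,Y) = 2.6877 bits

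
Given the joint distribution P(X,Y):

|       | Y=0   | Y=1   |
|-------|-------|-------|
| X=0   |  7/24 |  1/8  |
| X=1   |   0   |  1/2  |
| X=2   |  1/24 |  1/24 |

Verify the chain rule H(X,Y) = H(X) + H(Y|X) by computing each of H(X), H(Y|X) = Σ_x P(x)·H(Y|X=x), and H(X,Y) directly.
H(X) = 1.3250 bits, H(Y|X) = 0.4505 bits, H(X,Y) = 1.7755 bits

Marginal of X (row sums):
  P(X=0) = 7/24 + 1/8 = 5/12
  P(X=1) = 0 + 1/2 = 1/2
  P(X=2) = 1/24 + 1/24 = 1/12
H(X) = -[(5/12)·log₂(5/12) + (1/2)·log₂(1/2) + (1/12)·log₂(1/12)]
  = 0.5263 + 0.5000 + 0.2987 = 1.3250 bits

H(Y|X) = Σ_x P(x)·H(Y|X=x):
  X=0: P(X=0) = 5/12, P(Y|X=0) = (7/10, 3/10) → H(Y|X=0) = 0.8813
  X=1: P(X=1) = 1/2, P(Y|X=1) = (0, 1) → H(Y|X=1) = 0.0000
  X=2: P(X=2) = 1/12, P(Y|X=2) = (1/2, 1/2) → H(Y|X=2) = 1.0000
H(Y|X) = (5/12)·0.8813 + (1/2)·0.0000 + (1/12)·1.0000 = 0.4505 bits

H(X,Y) = -Σ_{x,y} P(x,y) log₂ P(x,y). Per-cell terms -P(x,y)·log₂P(x,y):
  X=0: 0.5185, 0.3750
  X=1: 0.0000, 0.5000
  X=2: 0.1910, 0.1910
  (cells with P = 0 contribute 0)
Sum of the 6 terms: H(X,Y) = 1.7755 bits

Chain rule check:
  H(X) + H(Y|X) = 1.3250 + 0.4505 = 1.7755 bits
  H(X,Y) = 1.7755 bits
✓ Chain rule verified.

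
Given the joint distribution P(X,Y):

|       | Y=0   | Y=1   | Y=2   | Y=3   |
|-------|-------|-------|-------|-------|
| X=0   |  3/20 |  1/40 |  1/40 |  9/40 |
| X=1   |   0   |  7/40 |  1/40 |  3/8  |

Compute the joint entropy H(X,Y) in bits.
2.2646 bits

H(X,Y) = -Σ_{x,y} P(x,y) log₂ P(x,y). Per-cell terms -P(x,y)·log₂P(x,y):
  X=0: 0.41054, 0.13305, 0.13305, 0.48420
  X=1: 0.00000, 0.44005, 0.13305, 0.53064
  (cells with P = 0 contribute 0)
Sum of the 8 terms: H(X,Y) = 2.2646 bits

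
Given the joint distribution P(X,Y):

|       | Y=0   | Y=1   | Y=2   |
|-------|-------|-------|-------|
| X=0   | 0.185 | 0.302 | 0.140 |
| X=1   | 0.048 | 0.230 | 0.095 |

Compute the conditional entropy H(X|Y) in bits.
0.9247 bits

H(X|Y) = H(X,Y) - H(Y)

H(X,Y) = -Σ_{x,y} P(x,y) log₂ P(x,y). Per-cell terms -P(x,y)·log₂P(x,y):
  X=0: 0.45036, 0.52167, 0.39711
  X=1: 0.21028, 0.48767, 0.32261
Sum of the 6 terms: H(X,Y) = 2.3897 bits

Marginal of Y (column sums):
  P(Y=0) = 0.185 + 0.048 = 0.233
  P(Y=1) = 0.302 + 0.230 = 0.532
  P(Y=2) = 0.140 + 0.095 = 0.235
H(Y) = -[0.233·log₂(0.233) + 0.532·log₂(0.532) + 0.235·log₂(0.235)]
  = 0.48967 + 0.48439 + 0.49098 = 1.4650 bits

H(X|Y) = H(X,Y) - H(Y) = 2.3897 - 1.4650 = 0.9247 bits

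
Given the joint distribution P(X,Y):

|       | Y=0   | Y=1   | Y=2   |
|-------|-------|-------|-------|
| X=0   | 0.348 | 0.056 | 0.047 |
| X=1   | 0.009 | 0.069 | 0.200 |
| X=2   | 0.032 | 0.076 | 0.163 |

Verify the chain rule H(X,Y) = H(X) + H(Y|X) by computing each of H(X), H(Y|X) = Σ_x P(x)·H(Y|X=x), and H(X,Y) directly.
H(X) = 1.5420 bits, H(Y|X) = 1.0879 bits, H(X,Y) = 2.6299 bits

Marginal of X (row sums):
  P(X=0) = 0.348 + 0.056 + 0.047 = 0.451
  P(X=1) = 0.009 + 0.069 + 0.200 = 0.278
  P(X=2) = 0.032 + 0.076 + 0.163 = 0.271
H(X) = -[0.451·log₂(0.451) + 0.278·log₂(0.278) + 0.271·log₂(0.271)]
  = 0.51811 + 0.51342 + 0.51047 = 1.5420 bits

H(Y|X) = Σ_x P(x)·H(Y|X=x):
  X=0: P(X=0) = 0.451, P(Y|X=0) = (348/451, 56/451, 47/451) → H(Y|X=0) = 1.00230
  X=1: P(X=1) = 0.278, P(Y|X=1) = (9/278, 69/278, 100/139) → H(Y|X=1) = 1.00100
  X=2: P(X=2) = 0.271, P(Y|X=2) = (32/271, 76/271, 163/271) → H(Y|X=2) = 1.31947
H(Y|X) = 0.451·1.00230 + 0.278·1.00100 + 0.271·1.31947 = 1.0879 bits

H(X,Y) = -Σ_{x,y} P(x,y) log₂ P(x,y). Per-cell terms -P(x,y)·log₂P(x,y):
  X=0: 0.52995, 0.23287, 0.20733
  X=1: 0.06116, 0.26615, 0.46439
  X=2: 0.15891, 0.28256, 0.42658
Sum of the 9 terms: H(X,Y) = 2.6299 bits

Chain rule check:
  H(X) + H(Y|X) = 1.5420 + 1.0879 = 2.6299 bits
  H(X,Y) = 2.6299 bits
✓ Chain rule verified.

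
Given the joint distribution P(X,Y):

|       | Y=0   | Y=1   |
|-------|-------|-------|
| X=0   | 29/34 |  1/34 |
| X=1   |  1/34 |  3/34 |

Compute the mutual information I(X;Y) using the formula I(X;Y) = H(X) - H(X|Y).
0.2411 bits

I(X;Y) = H(X) - H(X|Y)

Marginal of X (row sums):
  P(X=0) = 29/34 + 1/34 = 15/17
  P(X=1) = 1/34 + 3/34 = 2/17
H(X) = -[(15/17)·log₂(15/17) + (2/17)·log₂(2/17)]
  = 0.15933 + 0.36323 = 0.52256 bits

Marginal of Y (column sums):
  P(Y=0) = 29/34 + 1/34 = 15/17
  P(Y=1) = 1/34 + 3/34 = 2/17
H(X|Y) = Σ_y P(y)·H(X|Y=y):
  Y=0: P(Y=0) = 15/17, P(X|Y=0) = (29/30, 1/30) → H(X|Y=0) = 0.21084
  Y=1: P(Y=1) = 2/17, P(X|Y=1) = (1/4, 3/4) → H(X|Y=1) = 0.81128
H(X|Y) = (15/17)·0.21084 + (2/17)·0.81128 = 0.28148 bits

I(X;Y) = H(X) - H(X|Y) = 0.52256 - 0.28148 = 0.2411 bits

Cross-check via I(X;Y) = H(X) + H(Y) - H(X,Y): computing H(Y) from the column sums and H(X,Y) from the 4 cells in the same way gives H(Y) = 0.52256 bits and H(X,Y) = 0.80404 bits, so
I(X;Y) = 0.52256 + 0.52256 - 0.80404 = 0.2411 bits ✓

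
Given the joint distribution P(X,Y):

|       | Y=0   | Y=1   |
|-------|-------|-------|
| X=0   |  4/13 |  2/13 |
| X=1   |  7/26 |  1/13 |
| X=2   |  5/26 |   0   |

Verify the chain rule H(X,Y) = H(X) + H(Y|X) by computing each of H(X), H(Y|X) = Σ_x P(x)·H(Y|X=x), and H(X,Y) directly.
H(X) = 1.5020 bits, H(Y|X) = 0.6884 bits, H(X,Y) = 2.1904 bits

Marginal of X (row sums):
  P(X=0) = 4/13 + 2/13 = 6/13
  P(X=1) = 7/26 + 1/13 = 9/26
  P(X=2) = 5/26 + 0 = 5/26
H(X) = -[(6/13)·log₂(6/13) + (9/26)·log₂(9/26) + (5/26)·log₂(5/26)]
  = 0.5148 + 0.5298 + 0.4574 = 1.5020 bits

H(Y|X) = Σ_x P(x)·H(Y|X=x):
  X=0: P(X=0) = 6/13, P(Y|X=0) = (2/3, 1/3) → H(Y|X=0) = 0.9183
  X=1: P(X=1) = 9/26, P(Y|X=1) = (7/9, 2/9) → H(Y|X=1) = 0.7642
  X=2: P(X=2) = 5/26, P(Y|X=2) = (1, 0) → H(Y|X=2) = 0.0000
H(Y|X) = (6/13)·0.9183 + (9/26)·0.7642 + (5/26)·0.0000 = 0.6884 bits

H(X,Y) = -Σ_{x,y} P(x,y) log₂ P(x,y). Per-cell terms -P(x,y)·log₂P(x,y):
  X=0: 0.5232, 0.4155
  X=1: 0.5097, 0.2846
  X=2: 0.4574, 0.0000
  (cells with P = 0 contribute 0)
Sum of the 6 terms: H(X,Y) = 2.1904 bits

Chain rule check:
  H(X) + H(Y|X) = 1.5020 + 0.6884 = 2.1904 bits
  H(X,Y) = 2.1904 bits
✓ Chain rule verified.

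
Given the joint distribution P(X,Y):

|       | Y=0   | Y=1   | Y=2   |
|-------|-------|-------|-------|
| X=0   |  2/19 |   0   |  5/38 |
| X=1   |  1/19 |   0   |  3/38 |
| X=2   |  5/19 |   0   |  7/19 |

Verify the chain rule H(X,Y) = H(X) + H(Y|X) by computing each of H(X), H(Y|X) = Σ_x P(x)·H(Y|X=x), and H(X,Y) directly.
H(X) = 1.2959 bits, H(Y|X) = 0.9813 bits, H(X,Y) = 2.2772 bits

Marginal of X (row sums):
  P(X=0) = 2/19 + 0 + 5/38 = 9/38
  P(X=1) = 1/19 + 0 + 3/38 = 5/38
  P(X=2) = 5/19 + 0 + 7/19 = 12/19
H(X) = -[(9/38)·log₂(9/38) + (5/38)·log₂(5/38) + (12/19)·log₂(12/19)]
  = 0.492158 + 0.385000 + 0.418715 = 1.2959 bits

H(Y|X) = Σ_x P(x)·H(Y|X=x):
  X=0: P(X=0) = 9/38, P(Y|X=0) = (4/9, 0, 5/9) → H(Y|X=0) = 0.991076
  X=1: P(X=1) = 5/38, P(Y|X=1) = (2/5, 0, 3/5) → H(Y|X=1) = 0.970951
  X=2: P(X=2) = 12/19, P(Y|X=2) = (5/12, 0, 7/12) → H(Y|X=2) = 0.979869
H(Y|X) = (9/38)·0.991076 + (5/38)·0.970951 + (12/19)·0.979869 = 0.9813 bits

H(X,Y) = -Σ_{x,y} P(x,y) log₂ P(x,y). Per-cell terms -P(x,y)·log₂P(x,y):
  X=0: 0.341887, 0.000000, 0.385000
  X=1: 0.223575, 0.000000, 0.289181
  X=2: 0.506842, 0.000000, 0.530737
  (cells with P = 0 contribute 0)
Sum of the 9 terms: H(X,Y) = 2.2772 bits

Chain rule check:
  H(X) + H(Y|X) = 1.2959 + 0.9813 = 2.2772 bits
  H(X,Y) = 2.2772 bits
✓ Chain rule verified.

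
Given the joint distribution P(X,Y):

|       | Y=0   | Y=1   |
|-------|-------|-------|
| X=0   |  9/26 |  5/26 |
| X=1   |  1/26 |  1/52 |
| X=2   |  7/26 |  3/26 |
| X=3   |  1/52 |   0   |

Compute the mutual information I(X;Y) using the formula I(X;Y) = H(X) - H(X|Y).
0.0135 bits

I(X;Y) = H(X) - H(X|Y)

Marginal of X (row sums):
  P(X=0) = 9/26 + 5/26 = 7/13
  P(X=1) = 1/26 + 1/52 = 3/52
  P(X=2) = 7/26 + 3/26 = 5/13
  P(X=3) = 1/52 + 0 = 1/52
H(X) = -[(7/13)·log₂(7/13) + (3/52)·log₂(3/52) + (5/13)·log₂(5/13) + (1/52)·log₂(1/52)]
  = 0.4809 + 0.2374 + 0.5302 + 0.1096 = 1.3581 bits

Marginal of Y (column sums):
  P(Y=0) = 9/26 + 1/26 + 7/26 + 1/52 = 35/52
  P(Y=1) = 5/26 + 1/52 + 3/26 + 0 = 17/52
H(X|Y) = Σ_y P(y)·H(X|Y=y):
  Y=0: P(Y=0) = 35/52, P(X|Y=0) = (18/35, 2/35, 2/5, 1/35) → H(X|Y=0) = 1.4047
  Y=1: P(Y=1) = 17/52, P(X|Y=1) = (10/17, 1/17, 6/17, 0) → H(X|Y=1) = 1.2210
H(X|Y) = (35/52)·1.4047 + (17/52)·1.2210 = 1.3446 bits

I(X;Y) = H(X) - H(X|Y) = 1.3581 - 1.3446 = 0.0135 bits

Cross-check via I(X;Y) = H(X) + H(Y) - H(X,Y): computing H(Y) from the column sums and H(X,Y) from the 8 cells in the same way gives H(Y) = 0.9118 bits and H(X,Y) = 2.2564 bits, so
I(X;Y) = 1.3581 + 0.9118 - 2.2564 = 0.0135 bits ✓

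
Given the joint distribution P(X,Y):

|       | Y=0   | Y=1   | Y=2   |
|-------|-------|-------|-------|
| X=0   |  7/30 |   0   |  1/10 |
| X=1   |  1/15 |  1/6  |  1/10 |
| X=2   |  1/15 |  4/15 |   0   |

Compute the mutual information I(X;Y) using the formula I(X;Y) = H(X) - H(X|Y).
0.4884 bits

I(X;Y) = H(X) - H(X|Y)

Marginal of X (row sums):
  P(X=0) = 7/30 + 0 + 1/10 = 1/3
  P(X=1) = 1/15 + 1/6 + 1/10 = 1/3
  P(X=2) = 1/15 + 4/15 + 0 = 1/3
H(X) = -[(1/3)·log₂(1/3) + (1/3)·log₂(1/3) + (1/3)·log₂(1/3)]
  = 0.52832 + 0.52832 + 0.52832 = 1.5850 bits

Marginal of Y (column sums):
  P(Y=0) = 7/30 + 1/15 + 1/15 = 11/30
  P(Y=1) = 0 + 1/6 + 4/15 = 13/30
  P(Y=2) = 1/10 + 1/10 + 0 = 1/5
H(X|Y) = Σ_y P(y)·H(X|Y=y):
  Y=0: P(Y=0) = 11/30, P(X|Y=0) = (7/11, 2/11, 2/11) → H(X|Y=0) = 1.30930
  Y=1: P(Y=1) = 13/30, P(X|Y=1) = (0, 5/13, 8/13) → H(X|Y=1) = 0.96124
  Y=2: P(Y=2) = 1/5, P(X|Y=2) = (1/2, 1/2, 0) → H(X|Y=2) = 1.00000
H(X|Y) = (11/30)·1.30930 + (13/30)·0.96124 + (1/5)·1.00000 = 1.0966 bits

I(X;Y) = H(X) - H(X|Y) = 1.5850 - 1.0966 = 0.4884 bits

Cross-check via I(X;Y) = H(X) + H(Y) - H(X,Y): computing H(Y) from the column sums and H(X,Y) from the 9 cells in the same way gives H(Y) = 1.5179 bits and H(X,Y) = 2.6145 bits, so
I(X;Y) = 1.5850 + 1.5179 - 2.6145 = 0.4884 bits ✓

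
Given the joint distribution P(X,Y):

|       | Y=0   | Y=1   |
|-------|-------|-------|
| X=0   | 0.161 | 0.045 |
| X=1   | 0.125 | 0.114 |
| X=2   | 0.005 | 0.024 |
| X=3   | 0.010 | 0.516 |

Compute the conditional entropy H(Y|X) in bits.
0.4853 bits

H(Y|X) = H(X,Y) - H(X)

H(X,Y) = -Σ_{x,y} P(x,y) log₂ P(x,y). Per-cell terms -P(x,y)·log₂P(x,y):
  X=0: 0.42421, 0.20133
  X=1: 0.37500, 0.35715
  X=2: 0.03822, 0.12914
  X=3: 0.06644, 0.49255
Sum of the 8 terms: H(X,Y) = 2.0840 bits

Marginal of X (row sums):
  P(X=0) = 0.161 + 0.045 = 0.206
  P(X=1) = 0.125 + 0.114 = 0.239
  P(X=2) = 0.005 + 0.024 = 0.029
  P(X=3) = 0.010 + 0.516 = 0.526
H(X) = -[0.206·log₂(0.206) + 0.239·log₂(0.239) + 0.029·log₂(0.029) + 0.526·log₂(0.526)]
  = 0.46953 + 0.49352 + 0.14813 + 0.48753 = 1.5987 bits

H(Y|X) = H(X,Y) - H(X) = 2.0840 - 1.5987 = 0.4853 bits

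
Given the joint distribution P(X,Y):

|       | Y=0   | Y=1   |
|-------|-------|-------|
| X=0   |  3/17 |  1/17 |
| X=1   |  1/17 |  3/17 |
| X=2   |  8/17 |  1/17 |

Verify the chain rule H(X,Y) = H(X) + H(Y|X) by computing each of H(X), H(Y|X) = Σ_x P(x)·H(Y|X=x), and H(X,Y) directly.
H(X) = 1.4681 bits, H(Y|X) = 0.6482 bits, H(X,Y) = 2.1163 bits

Marginal of X (row sums):
  P(X=0) = 3/17 + 1/17 = 4/17
  P(X=1) = 1/17 + 3/17 = 4/17
  P(X=2) = 8/17 + 1/17 = 9/17
H(X) = -[(4/17)·log₂(4/17) + (4/17)·log₂(4/17) + (9/17)·log₂(9/17)]
  = 0.49117 + 0.49117 + 0.48576 = 1.4681 bits

H(Y|X) = Σ_x P(x)·H(Y|X=x):
  X=0: P(X=0) = 4/17, P(Y|X=0) = (3/4, 1/4) → H(Y|X=0) = 0.81128
  X=1: P(X=1) = 4/17, P(Y|X=1) = (1/4, 3/4) → H(Y|X=1) = 0.81128
  X=2: P(X=2) = 9/17, P(Y|X=2) = (8/9, 1/9) → H(Y|X=2) = 0.50326
H(Y|X) = (4/17)·0.81128 + (4/17)·0.81128 + (9/17)·0.50326 = 0.6482 bits

H(X,Y) = -Σ_{x,y} P(x,y) log₂ P(x,y). Per-cell terms -P(x,y)·log₂P(x,y):
  X=0: 0.44162, 0.24044
  X=1: 0.24044, 0.44162
  X=2: 0.51175, 0.24044
Sum of the 6 terms: H(X,Y) = 2.1163 bits

Chain rule check:
  H(X) + H(Y|X) = 1.4681 + 0.6482 = 2.1163 bits
  H(X,Y) = 2.1163 bits
✓ Chain rule verified.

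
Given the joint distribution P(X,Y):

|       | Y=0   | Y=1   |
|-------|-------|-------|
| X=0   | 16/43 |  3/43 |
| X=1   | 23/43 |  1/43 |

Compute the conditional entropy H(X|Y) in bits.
0.9613 bits

H(X|Y) = H(X,Y) - H(Y)

H(X,Y) = -Σ_{x,y} P(x,y) log₂ P(x,y). Per-cell terms -P(x,y)·log₂P(x,y):
  X=0: 0.530703, 0.267998
  X=1: 0.482841, 0.126192
Sum of the 4 terms: H(X,Y) = 1.407734 bits

Marginal of Y (column sums):
  P(Y=0) = 16/43 + 23/43 = 39/43
  P(Y=1) = 3/43 + 1/43 = 4/43
H(Y) = -[(39/43)·log₂(39/43) + (4/43)·log₂(4/43)]
  = 0.127759 + 0.318722 = 0.446481 bits

H(X|Y) = H(X,Y) - H(Y) = 1.407734 - 0.446481 = 0.9613 bits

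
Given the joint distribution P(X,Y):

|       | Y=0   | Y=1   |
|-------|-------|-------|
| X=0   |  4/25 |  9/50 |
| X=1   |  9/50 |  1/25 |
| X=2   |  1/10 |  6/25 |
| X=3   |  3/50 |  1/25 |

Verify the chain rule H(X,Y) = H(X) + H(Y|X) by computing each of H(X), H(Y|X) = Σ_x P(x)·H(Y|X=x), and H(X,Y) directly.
H(X) = 1.8711 bits, H(Y|X) = 0.8839 bits, H(X,Y) = 2.7550 bits

Marginal of X (row sums):
  P(X=0) = 4/25 + 9/50 = 17/50
  P(X=1) = 9/50 + 1/25 = 11/50
  P(X=2) = 1/10 + 6/25 = 17/50
  P(X=3) = 3/50 + 1/25 = 1/10
H(X) = -[(17/50)·log₂(17/50) + (11/50)·log₂(11/50) + (17/50)·log₂(17/50) + (1/10)·log₂(1/10)]
  = 0.52917 + 0.48057 + 0.52917 + 0.33219 = 1.8711 bits

H(Y|X) = Σ_x P(x)·H(Y|X=x):
  X=0: P(X=0) = 17/50, P(Y|X=0) = (8/17, 9/17) → H(Y|X=0) = 0.99750
  X=1: P(X=1) = 11/50, P(Y|X=1) = (9/11, 2/11) → H(Y|X=1) = 0.68404
  X=2: P(X=2) = 17/50, P(Y|X=2) = (5/17, 12/17) → H(Y|X=2) = 0.87398
  X=3: P(X=3) = 1/10, P(Y|X=3) = (3/5, 2/5) → H(Y|X=3) = 0.97095
H(Y|X) = (17/50)·0.99750 + (11/50)·0.68404 + (17/50)·0.87398 + (1/10)·0.97095 = 0.8839 bits

H(X,Y) = -Σ_{x,y} P(x,y) log₂ P(x,y). Per-cell terms -P(x,y)·log₂P(x,y):
  X=0: 0.42302, 0.44531
  X=1: 0.44531, 0.18575
  X=2: 0.33219, 0.49413
  X=3: 0.24353, 0.18575
Sum of the 8 terms: H(X,Y) = 2.7550 bits

Chain rule check:
  H(X) + H(Y|X) = 1.8711 + 0.8839 = 2.7550 bits
  H(X,Y) = 2.7550 bits
✓ Chain rule verified.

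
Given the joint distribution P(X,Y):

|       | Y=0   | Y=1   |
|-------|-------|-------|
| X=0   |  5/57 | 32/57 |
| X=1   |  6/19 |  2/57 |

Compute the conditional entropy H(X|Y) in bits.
0.4973 bits

H(X|Y) = H(X,Y) - H(Y)

H(X,Y) = -Σ_{x,y} P(x,y) log₂ P(x,y). Per-cell terms -P(x,y)·log₂P(x,y):
  X=0: 0.30798, 0.46759
  X=1: 0.52515, 0.16958
Sum of the 4 terms: H(X,Y) = 1.4703 bits

Marginal of Y (column sums):
  P(Y=0) = 5/57 + 6/19 = 23/57
  P(Y=1) = 32/57 + 2/57 = 34/57
H(Y) = -[(23/57)·log₂(23/57) + (34/57)·log₂(34/57)]
  = 0.52833 + 0.44464 = 0.9730 bits

H(X|Y) = H(X,Y) - H(Y) = 1.4703 - 0.9730 = 0.4973 bits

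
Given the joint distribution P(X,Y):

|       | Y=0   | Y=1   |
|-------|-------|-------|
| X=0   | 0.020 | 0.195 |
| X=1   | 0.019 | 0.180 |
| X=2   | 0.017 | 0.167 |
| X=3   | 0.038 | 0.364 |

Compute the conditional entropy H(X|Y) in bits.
1.9182 bits

H(X|Y) = H(X,Y) - H(Y)

H(X,Y) = -Σ_{x,y} P(x,y) log₂ P(x,y). Per-cell terms -P(x,y)·log₂P(x,y):
  X=0: 0.112877, 0.459899
  X=1: 0.108639, 0.445308
  X=2: 0.099931, 0.431207
  X=3: 0.179279, 0.530708
Sum of the 8 terms: H(X,Y) = 2.36785 bits

Marginal of Y (column sums):
  P(Y=0) = 0.020 + 0.019 + 0.017 + 0.038 = 0.094
  P(Y=1) = 0.195 + 0.180 + 0.167 + 0.364 = 0.906
H(Y) = -[0.094·log₂(0.094) + 0.906·log₂(0.906)]
  = 0.320652 + 0.129030 = 0.44968 bits

H(X|Y) = H(X,Y) - H(Y) = 2.36785 - 0.44968 = 1.9182 bits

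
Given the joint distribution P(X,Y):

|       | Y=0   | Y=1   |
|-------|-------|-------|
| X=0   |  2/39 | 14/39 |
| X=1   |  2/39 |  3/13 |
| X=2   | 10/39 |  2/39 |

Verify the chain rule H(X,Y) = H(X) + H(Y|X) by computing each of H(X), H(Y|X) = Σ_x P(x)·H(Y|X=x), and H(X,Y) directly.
H(X) = 1.5656 bits, H(Y|X) = 0.6159 bits, H(X,Y) = 2.1815 bits

Marginal of X (row sums):
  P(X=0) = 2/39 + 14/39 = 16/39
  P(X=1) = 2/39 + 3/13 = 11/39
  P(X=2) = 10/39 + 2/39 = 4/13
H(X) = -[(16/39)·log₂(16/39) + (11/39)·log₂(11/39) + (4/13)·log₂(4/13)]
  = 0.52734 + 0.51502 + 0.52321 = 1.5656 bits

H(Y|X) = Σ_x P(x)·H(Y|X=x):
  X=0: P(X=0) = 16/39, P(Y|X=0) = (1/8, 7/8) → H(Y|X=0) = 0.54356
  X=1: P(X=1) = 11/39, P(Y|X=1) = (2/11, 9/11) → H(Y|X=1) = 0.68404
  X=2: P(X=2) = 4/13, P(Y|X=2) = (5/6, 1/6) → H(Y|X=2) = 0.65002
H(Y|X) = (16/39)·0.54356 + (11/39)·0.68404 + (4/13)·0.65002 = 0.6159 bits

H(X,Y) = -Σ_{x,y} P(x,y) log₂ P(x,y). Per-cell terms -P(x,y)·log₂P(x,y):
  X=0: 0.21976, 0.53058
  X=1: 0.21976, 0.48819
  X=2: 0.50345, 0.21976
Sum of the 6 terms: H(X,Y) = 2.1815 bits

Chain rule check:
  H(X) + H(Y|X) = 1.5656 + 0.6159 = 2.1815 bits
  H(X,Y) = 2.1815 bits
✓ Chain rule verified.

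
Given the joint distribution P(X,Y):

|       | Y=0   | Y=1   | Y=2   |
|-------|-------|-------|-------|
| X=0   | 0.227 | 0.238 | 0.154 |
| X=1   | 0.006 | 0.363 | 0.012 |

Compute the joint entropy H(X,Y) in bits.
2.0457 bits

H(X,Y) = -Σ_{x,y} P(x,y) log₂ P(x,y). Per-cell terms -P(x,y)·log₂P(x,y):
  X=0: 0.4856, 0.4929, 0.4156
  X=1: 0.0443, 0.5307, 0.0766
Sum of the 6 terms: H(X,Y) = 2.0457 bits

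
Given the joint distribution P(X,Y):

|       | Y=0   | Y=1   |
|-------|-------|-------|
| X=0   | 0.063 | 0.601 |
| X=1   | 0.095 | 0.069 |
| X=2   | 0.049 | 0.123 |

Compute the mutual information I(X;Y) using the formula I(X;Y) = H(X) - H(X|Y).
0.1259 bits

I(X;Y) = H(X) - H(X|Y)

Marginal of X (row sums):
  P(X=0) = 0.063 + 0.601 = 0.664
  P(X=1) = 0.095 + 0.069 = 0.164
  P(X=2) = 0.049 + 0.123 = 0.172
H(X) = -[0.664·log₂(0.664) + 0.164·log₂(0.164) + 0.172·log₂(0.172)]
  = 0.39225 + 0.42775 + 0.43680 = 1.2568 bits

Marginal of Y (column sums):
  P(Y=0) = 0.063 + 0.095 + 0.049 = 0.207
  P(Y=1) = 0.601 + 0.069 + 0.123 = 0.793
H(X|Y) = Σ_y P(y)·H(X|Y=y):
  Y=0: P(Y=0) = 0.207, P(X|Y=0) = (7/23, 95/207, 49/207) → H(X|Y=0) = 1.53008
  Y=1: P(Y=1) = 0.793, P(X|Y=1) = (601/793, 69/793, 123/793) → H(X|Y=1) = 1.02666
H(X|Y) = 0.207·1.53008 + 0.793·1.02666 = 1.1309 bits

I(X;Y) = H(X) - H(X|Y) = 1.2568 - 1.1309 = 0.1259 bits

Cross-check via I(X;Y) = H(X) + H(Y) - H(X,Y): computing H(Y) from the column sums and H(X,Y) from the 6 cells in the same way gives H(Y) = 0.7357 bits and H(X,Y) = 1.8666 bits, so
I(X;Y) = 1.2568 + 0.7357 - 1.8666 = 0.1259 bits ✓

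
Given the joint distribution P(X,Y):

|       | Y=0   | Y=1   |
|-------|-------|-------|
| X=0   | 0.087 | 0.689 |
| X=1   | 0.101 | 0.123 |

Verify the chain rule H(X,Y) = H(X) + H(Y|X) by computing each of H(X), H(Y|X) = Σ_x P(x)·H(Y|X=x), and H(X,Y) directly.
H(X) = 0.7674 bits, H(Y|X) = 0.6153 bits, H(X,Y) = 1.3827 bits

Marginal of X (row sums):
  P(X=0) = 0.087 + 0.689 = 0.776
  P(X=1) = 0.101 + 0.123 = 0.224
H(X) = -[0.776·log₂(0.776) + 0.224·log₂(0.224)]
  = 0.28392 + 0.48349 = 0.7674 bits

H(Y|X) = Σ_x P(x)·H(Y|X=x):
  X=0: P(X=0) = 0.776, P(Y|X=0) = (87/776, 689/776) → H(Y|X=0) = 0.50626
  X=1: P(X=1) = 0.224, P(Y|X=1) = (101/224, 123/224) → H(Y|X=1) = 0.99303
H(Y|X) = 0.776·0.50626 + 0.224·0.99303 = 0.6153 bits

H(X,Y) = -Σ_{x,y} P(x,y) log₂ P(x,y). Per-cell terms -P(x,y)·log₂P(x,y):
  X=0: 0.30649, 0.37029
  X=1: 0.33406, 0.37186
Sum of the 4 terms: H(X,Y) = 1.3827 bits

Chain rule check:
  H(X) + H(Y|X) = 0.7674 + 0.6153 = 1.3827 bits
  H(X,Y) = 1.3827 bits
✓ Chain rule verified.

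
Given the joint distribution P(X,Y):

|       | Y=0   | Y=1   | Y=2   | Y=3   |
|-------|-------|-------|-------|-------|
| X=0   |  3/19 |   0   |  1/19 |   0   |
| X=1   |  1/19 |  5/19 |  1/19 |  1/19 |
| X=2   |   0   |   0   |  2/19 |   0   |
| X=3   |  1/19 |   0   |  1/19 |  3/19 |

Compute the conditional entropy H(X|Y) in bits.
1.0373 bits

H(X|Y) = H(X,Y) - H(Y)

H(X,Y) = -Σ_{x,y} P(x,y) log₂ P(x,y). Per-cell terms -P(x,y)·log₂P(x,y):
  X=0: 0.4204682, 0.0000000, 0.2235751, 0.0000000
  X=1: 0.2235751, 0.5068420, 0.2235751, 0.2235751
  X=2: 0.0000000, 0.0000000, 0.3418871, 0.0000000
  X=3: 0.2235751, 0.0000000, 0.2235751, 0.4204682
  (cells with P = 0 contribute 0)
Sum of the 16 terms: H(X,Y) = 3.031116 bits

Marginal of Y (column sums):
  P(Y=0) = 3/19 + 1/19 + 0 + 1/19 = 5/19
  P(Y=1) = 0 + 5/19 + 0 + 0 = 5/19
  P(Y=2) = 1/19 + 1/19 + 2/19 + 1/19 = 5/19
  P(Y=3) = 0 + 1/19 + 0 + 3/19 = 4/19
H(Y) = -[(5/19)·log₂(5/19) + (5/19)·log₂(5/19) + (5/19)·log₂(5/19) + (4/19)·log₂(4/19)]
  = 0.5068420 + 0.5068420 + 0.5068420 + 0.4732479 = 1.993774 bits

H(X|Y) = H(X,Y) - H(Y) = 3.031116 - 1.993774 = 1.0373 bits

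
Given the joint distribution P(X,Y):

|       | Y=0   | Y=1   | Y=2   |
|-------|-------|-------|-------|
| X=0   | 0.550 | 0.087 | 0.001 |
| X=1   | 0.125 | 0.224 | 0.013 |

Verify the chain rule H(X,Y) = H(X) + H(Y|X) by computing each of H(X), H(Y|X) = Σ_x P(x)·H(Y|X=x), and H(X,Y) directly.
H(X) = 0.9443 bits, H(Y|X) = 0.7864 bits, H(X,Y) = 1.7308 bits

Marginal of X (row sums):
  P(X=0) = 0.550 + 0.087 + 0.001 = 0.638
  P(X=1) = 0.125 + 0.224 + 0.013 = 0.362
H(X) = -[0.638·log₂(0.638) + 0.362·log₂(0.362)]
  = 0.41366 + 0.53067 = 0.9443 bits

H(Y|X) = Σ_x P(x)·H(Y|X=x):
  X=0: P(X=0) = 0.638, P(Y|X=0) = (25/29, 3/22, 1/638) → H(Y|X=0) = 0.59117
  X=1: P(X=1) = 0.362, P(Y|X=1) = (125/362, 112/181, 13/362) → H(Y|X=1) = 1.13057
H(Y|X) = 0.638·0.59117 + 0.362·1.13057 = 0.7864 bits

H(X,Y) = -Σ_{x,y} P(x,y) log₂ P(x,y). Per-cell terms -P(x,y)·log₂P(x,y):
  X=0: 0.47437, 0.30649, 0.00997
  X=1: 0.37500, 0.48349, 0.08145
Sum of the 6 terms: H(X,Y) = 1.7308 bits

Chain rule check:
  H(X) + H(Y|X) = 0.9443 + 0.7864 = 1.7307 bits
  H(X,Y) = 1.7308 bits
✓ Chain rule verified (Δ = 0.0001 is 4-dp rounding noise: each of the three values was rounded independently).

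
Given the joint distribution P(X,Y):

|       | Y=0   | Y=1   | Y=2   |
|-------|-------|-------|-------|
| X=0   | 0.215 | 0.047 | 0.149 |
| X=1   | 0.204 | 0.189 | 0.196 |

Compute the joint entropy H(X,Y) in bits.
2.4763 bits

H(X,Y) = -Σ_{x,y} P(x,y) log₂ P(x,y). Per-cell terms -P(x,y)·log₂P(x,y):
  X=0: 0.47678, 0.20733, 0.40925
  X=1: 0.46785, 0.45427, 0.46081
Sum of the 6 terms: H(X,Y) = 2.4763 bits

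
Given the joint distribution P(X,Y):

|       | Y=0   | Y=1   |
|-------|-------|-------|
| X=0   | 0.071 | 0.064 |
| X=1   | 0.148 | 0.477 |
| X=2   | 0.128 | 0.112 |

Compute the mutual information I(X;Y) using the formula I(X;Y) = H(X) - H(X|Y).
0.0638 bits

I(X;Y) = H(X) - H(X|Y)

Marginal of X (row sums):
  P(X=0) = 0.071 + 0.064 = 0.135
  P(X=1) = 0.148 + 0.477 = 0.625
  P(X=2) = 0.128 + 0.112 = 0.240
H(X) = -[0.135·log₂(0.135) + 0.625·log₂(0.625) + 0.240·log₂(0.240)]
  = 0.3900 + 0.4238 + 0.4941 = 1.3079 bits

Marginal of Y (column sums):
  P(Y=0) = 0.071 + 0.148 + 0.128 = 0.347
  P(Y=1) = 0.064 + 0.477 + 0.112 = 0.653
H(X|Y) = Σ_y P(y)·H(X|Y=y):
  Y=0: P(Y=0) = 0.347, P(X|Y=0) = (71/347, 148/347, 128/347) → H(X|Y=0) = 1.5234
  Y=1: P(Y=1) = 0.653, P(X|Y=1) = (64/653, 477/653, 112/653) → H(X|Y=1) = 1.0957
H(X|Y) = 0.347·1.5234 + 0.653·1.0957 = 1.2441 bits

I(X;Y) = H(X) - H(X|Y) = 1.3079 - 1.2441 = 0.0638 bits

Cross-check via I(X;Y) = H(X) + H(Y) - H(X,Y): computing H(Y) from the column sums and H(X,Y) from the 6 cells in the same way gives H(Y) = 0.9314 bits and H(X,Y) = 2.1755 bits, so
I(X;Y) = 1.3079 + 0.9314 - 2.1755 = 0.0638 bits ✓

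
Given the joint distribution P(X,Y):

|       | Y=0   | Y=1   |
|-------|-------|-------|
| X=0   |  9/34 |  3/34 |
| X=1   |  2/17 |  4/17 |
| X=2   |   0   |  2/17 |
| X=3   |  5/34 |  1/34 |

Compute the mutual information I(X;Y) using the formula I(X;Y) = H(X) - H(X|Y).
0.2724 bits

I(X;Y) = H(X) - H(X|Y)

Marginal of X (row sums):
  P(X=0) = 9/34 + 3/34 = 6/17
  P(X=1) = 2/17 + 4/17 = 6/17
  P(X=2) = 0 + 2/17 = 2/17
  P(X=3) = 5/34 + 1/34 = 3/17
H(X) = -[(6/17)·log₂(6/17) + (6/17)·log₂(6/17) + (2/17)·log₂(2/17) + (3/17)·log₂(3/17)]
  = 0.530294 + 0.530294 + 0.363231 + 0.441618 = 1.86544 bits

Marginal of Y (column sums):
  P(Y=0) = 9/34 + 2/17 + 0 + 5/34 = 9/17
  P(Y=1) = 3/34 + 4/17 + 2/17 + 1/34 = 8/17
H(X|Y) = Σ_y P(y)·H(X|Y=y):
  Y=0: P(Y=0) = 9/17, P(X|Y=0) = (1/2, 2/9, 0, 5/18) → H(X|Y=0) = 1.495538
  Y=1: P(Y=1) = 8/17, P(X|Y=1) = (3/16, 1/2, 1/4, 1/16) → H(X|Y=1) = 1.702820
H(X|Y) = (9/17)·1.495538 + (8/17)·1.702820 = 1.59308 bits

I(X;Y) = H(X) - H(X|Y) = 1.86544 - 1.59308 = 0.2724 bits

Cross-check via I(X;Y) = H(X) + H(Y) - H(X,Y): computing H(Y) from the column sums and H(X,Y) from the 8 cells in the same way gives H(Y) = 0.99750 bits and H(X,Y) = 2.59058 bits, so
I(X;Y) = 1.86544 + 0.99750 - 2.59058 = 0.2724 bits ✓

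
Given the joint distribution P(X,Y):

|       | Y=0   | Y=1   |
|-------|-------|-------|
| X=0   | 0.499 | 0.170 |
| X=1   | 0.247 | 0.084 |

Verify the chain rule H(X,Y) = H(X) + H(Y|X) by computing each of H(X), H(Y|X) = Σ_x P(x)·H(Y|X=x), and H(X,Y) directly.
H(X) = 0.9159 bits, H(Y|X) = 0.8176 bits, H(X,Y) = 1.7335 bits

Marginal of X (row sums):
  P(X=0) = 0.499 + 0.170 = 0.669
  P(X=1) = 0.247 + 0.084 = 0.331
H(X) = -[0.669·log₂(0.669) + 0.331·log₂(0.331)]
  = 0.387968 + 0.527977 = 0.9159 bits

H(Y|X) = Σ_x P(x)·H(Y|X=x):
  X=0: P(X=0) = 0.669, P(Y|X=0) = (499/669, 170/669) → H(Y|X=0) = 0.817729
  X=1: P(X=1) = 0.331, P(Y|X=1) = (247/331, 84/331) → H(Y|X=1) = 0.817209
H(Y|X) = 0.669·0.817729 + 0.331·0.817209 = 0.8176 bits

H(X,Y) = -Σ_{x,y} P(x,y) log₂ P(x,y). Per-cell terms -P(x,y)·log₂P(x,y):
  X=0: 0.500441, 0.434587
  X=1: 0.498302, 0.300171
Sum of the 4 terms: H(X,Y) = 1.7335 bits

Chain rule check:
  H(X) + H(Y|X) = 0.9159 + 0.8176 = 1.7335 bits
  H(X,Y) = 1.7335 bits
✓ Chain rule verified.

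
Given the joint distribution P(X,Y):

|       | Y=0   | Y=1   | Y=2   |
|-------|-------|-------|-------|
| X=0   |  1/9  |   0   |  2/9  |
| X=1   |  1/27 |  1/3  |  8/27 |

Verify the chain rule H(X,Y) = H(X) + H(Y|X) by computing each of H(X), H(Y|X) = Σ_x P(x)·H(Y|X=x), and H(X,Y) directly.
H(X) = 0.9183 bits, H(Y|X) = 1.1405 bits, H(X,Y) = 2.0588 bits

Marginal of X (row sums):
  P(X=0) = 1/9 + 0 + 2/9 = 1/3
  P(X=1) = 1/27 + 1/3 + 8/27 = 2/3
H(X) = -[(1/3)·log₂(1/3) + (2/3)·log₂(2/3)]
  = 0.5283 + 0.3900 = 0.9183 bits

H(Y|X) = Σ_x P(x)·H(Y|X=x):
  X=0: P(X=0) = 1/3, P(Y|X=0) = (1/3, 0, 2/3) → H(Y|X=0) = 0.9183
  X=1: P(X=1) = 2/3, P(Y|X=1) = (1/18, 1/2, 4/9) → H(Y|X=1) = 1.2516
H(Y|X) = (1/3)·0.9183 + (2/3)·1.2516 = 1.1405 bits

H(X,Y) = -Σ_{x,y} P(x,y) log₂ P(x,y). Per-cell terms -P(x,y)·log₂P(x,y):
  X=0: 0.3522, 0.0000, 0.4822
  X=1: 0.1761, 0.5283, 0.5200
  (cells with P = 0 contribute 0)
Sum of the 6 terms: H(X,Y) = 2.0588 bits

Chain rule check:
  H(X) + H(Y|X) = 0.9183 + 1.1405 = 2.0588 bits
  H(X,Y) = 2.0588 bits
✓ Chain rule verified.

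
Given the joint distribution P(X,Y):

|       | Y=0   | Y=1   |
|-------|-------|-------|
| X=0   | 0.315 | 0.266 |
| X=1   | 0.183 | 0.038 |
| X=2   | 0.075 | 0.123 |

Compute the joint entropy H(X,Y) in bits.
2.3129 bits

H(X,Y) = -Σ_{x,y} P(x,y) log₂ P(x,y). Per-cell terms -P(x,y)·log₂P(x,y):
  X=0: 0.52497, 0.50819
  X=1: 0.44837, 0.17928
  X=2: 0.28027, 0.37186
Sum of the 6 terms: H(X,Y) = 2.3129 bits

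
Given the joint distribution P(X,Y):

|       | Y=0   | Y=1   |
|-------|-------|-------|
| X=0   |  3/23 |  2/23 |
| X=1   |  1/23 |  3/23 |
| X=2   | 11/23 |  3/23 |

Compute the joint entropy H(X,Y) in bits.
2.1619 bits

H(X,Y) = -Σ_{x,y} P(x,y) log₂ P(x,y). Per-cell terms -P(x,y)·log₂P(x,y):
  X=0: 0.3833, 0.3064
  X=1: 0.1967, 0.3833
  X=2: 0.5089, 0.3833
Sum of the 6 terms: H(X,Y) = 2.1619 bits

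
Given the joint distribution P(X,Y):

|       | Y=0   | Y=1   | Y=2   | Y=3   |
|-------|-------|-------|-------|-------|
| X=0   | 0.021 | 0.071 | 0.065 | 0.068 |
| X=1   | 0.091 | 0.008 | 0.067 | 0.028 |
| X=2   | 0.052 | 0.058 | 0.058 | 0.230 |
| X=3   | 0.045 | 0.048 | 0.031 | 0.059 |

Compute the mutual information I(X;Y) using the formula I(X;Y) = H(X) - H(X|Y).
0.1764 bits

I(X;Y) = H(X) - H(X|Y)

Marginal of X (row sums):
  P(X=0) = 0.021 + 0.071 + 0.065 + 0.068 = 0.225
  P(X=1) = 0.091 + 0.008 + 0.067 + 0.028 = 0.194
  P(X=2) = 0.052 + 0.058 + 0.058 + 0.230 = 0.398
  P(X=3) = 0.045 + 0.048 + 0.031 + 0.059 = 0.183
H(X) = -[0.225·log₂(0.225) + 0.194·log₂(0.194) + 0.398·log₂(0.398) + 0.183·log₂(0.183)]
  = 0.484201 + 0.458979 + 0.529006 + 0.448365 = 1.92055 bits

Marginal of Y (column sums):
  P(Y=0) = 0.021 + 0.091 + 0.052 + 0.045 = 0.209
  P(Y=1) = 0.071 + 0.008 + 0.058 + 0.048 = 0.185
  P(Y=2) = 0.065 + 0.067 + 0.058 + 0.031 = 0.221
  P(Y=3) = 0.068 + 0.028 + 0.230 + 0.059 = 0.385
H(X|Y) = Σ_y P(y)·H(X|Y=y):
  Y=0: P(Y=0) = 0.209, P(X|Y=0) = (21/209, 91/209, 52/209, 45/209) → H(X|Y=0) = 1.831741
  Y=1: P(Y=1) = 0.185, P(X|Y=1) = (71/185, 8/185, 58/185, 48/185) → H(X|Y=1) = 1.755851
  Y=2: P(Y=2) = 0.221, P(X|Y=2) = (5/17, 67/221, 58/221, 31/221) → H(X|Y=2) = 1.945256
  Y=3: P(Y=3) = 0.385, P(X|Y=3) = (68/385, 4/55, 46/77, 59/385) → H(X|Y=3) = 1.575488
H(X|Y) = 0.209·1.831741 + 0.185·1.755851 + 0.221·1.945256 + 0.385·1.575488 = 1.74413 bits

I(X;Y) = H(X) - H(X|Y) = 1.92055 - 1.74413 = 0.1764 bits

Cross-check via I(X;Y) = H(X) + H(Y) - H(X,Y): computing H(Y) from the column sums and H(X,Y) from the 16 cells in the same way gives H(Y) = 1.93386 bits and H(X,Y) = 3.67799 bits, so
I(X;Y) = 1.92055 + 1.93386 - 3.67799 = 0.1764 bits ✓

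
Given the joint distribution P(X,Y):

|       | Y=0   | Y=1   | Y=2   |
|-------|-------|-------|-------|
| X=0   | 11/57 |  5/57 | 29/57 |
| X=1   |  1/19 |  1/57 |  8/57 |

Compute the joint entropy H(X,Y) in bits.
1.9855 bits

H(X,Y) = -Σ_{x,y} P(x,y) log₂ P(x,y). Per-cell terms -P(x,y)·log₂P(x,y):
  X=0: 0.4580, 0.3080, 0.4960
  X=1: 0.2236, 0.1023, 0.3976
Sum of the 6 terms: H(X,Y) = 1.9855 bits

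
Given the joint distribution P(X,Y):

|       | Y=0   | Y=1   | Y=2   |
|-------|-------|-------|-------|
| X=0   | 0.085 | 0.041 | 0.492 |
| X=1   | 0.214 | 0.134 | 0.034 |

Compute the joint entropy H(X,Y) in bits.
2.0251 bits

H(X,Y) = -Σ_{x,y} P(x,y) log₂ P(x,y). Per-cell terms -P(x,y)·log₂P(x,y):
  X=0: 0.3023, 0.1889, 0.5034
  X=1: 0.4760, 0.3886, 0.1659
Sum of the 6 terms: H(X,Y) = 2.0251 bits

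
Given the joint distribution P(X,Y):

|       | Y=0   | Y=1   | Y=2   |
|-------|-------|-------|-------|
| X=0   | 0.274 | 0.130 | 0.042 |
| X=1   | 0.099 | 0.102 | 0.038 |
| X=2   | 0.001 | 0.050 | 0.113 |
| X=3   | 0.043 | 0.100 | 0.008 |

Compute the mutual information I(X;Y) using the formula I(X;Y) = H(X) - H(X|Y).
0.2778 bits

I(X;Y) = H(X) - H(X|Y)

Marginal of X (row sums):
  P(X=0) = 0.274 + 0.130 + 0.042 = 0.446
  P(X=1) = 0.099 + 0.102 + 0.038 = 0.239
  P(X=2) = 0.001 + 0.050 + 0.113 = 0.164
  P(X=3) = 0.043 + 0.100 + 0.008 = 0.151
H(X) = -[0.446·log₂(0.446) + 0.239·log₂(0.239) + 0.164·log₂(0.164) + 0.151·log₂(0.151)]
  = 0.5195 + 0.4935 + 0.4278 + 0.4118 = 1.8526 bits

Marginal of Y (column sums):
  P(Y=0) = 0.274 + 0.099 + 0.001 + 0.043 = 0.417
  P(Y=1) = 0.130 + 0.102 + 0.050 + 0.100 = 0.382
  P(Y=2) = 0.042 + 0.038 + 0.113 + 0.008 = 0.201
H(X|Y) = Σ_y P(y)·H(X|Y=y):
  Y=0: P(Y=0) = 0.417, P(X|Y=0) = (274/417, 33/139, 1/417, 43/417) → H(X|Y=0) = 1.2495
  Y=1: P(Y=1) = 0.382, P(X|Y=1) = (65/191, 51/191, 25/191, 50/191) → H(X|Y=1) = 1.9280
  Y=2: P(Y=2) = 0.201, P(X|Y=2) = (14/67, 38/201, 113/201, 8/201) → H(X|Y=2) = 1.5785
H(X|Y) = 0.417·1.2495 + 0.382·1.9280 + 0.201·1.5785 = 1.5748 bits

I(X;Y) = H(X) - H(X|Y) = 1.8526 - 1.5748 = 0.2778 bits

Cross-check via I(X;Y) = H(X) + H(Y) - H(X,Y): computing H(Y) from the column sums and H(X,Y) from the 12 cells in the same way gives H(Y) = 1.5218 bits and H(X,Y) = 3.0966 bits, so
I(X;Y) = 1.8526 + 1.5218 - 3.0966 = 0.2778 bits ✓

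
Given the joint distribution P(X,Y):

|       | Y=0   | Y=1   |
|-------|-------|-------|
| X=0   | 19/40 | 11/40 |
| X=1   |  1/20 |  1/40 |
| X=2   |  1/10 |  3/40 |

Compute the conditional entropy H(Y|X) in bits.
0.9523 bits

H(Y|X) = H(X,Y) - H(X)

H(X,Y) = -Σ_{x,y} P(x,y) log₂ P(x,y). Per-cell terms -P(x,y)·log₂P(x,y):
  X=0: 0.5101503, 0.5121865
  X=1: 0.2160964, 0.1330482
  X=2: 0.3321928, 0.2802724
Sum of the 6 terms: H(X,Y) = 1.983947 bits

Marginal of X (row sums):
  P(X=0) = 19/40 + 11/40 = 3/4
  P(X=1) = 1/20 + 1/40 = 3/40
  P(X=2) = 1/10 + 3/40 = 7/40
H(X) = -[(3/4)·log₂(3/4) + (3/40)·log₂(3/40) + (7/40)·log₂(7/40)]
  = 0.3112781 + 0.2802724 + 0.4400503 = 1.031601 bits

H(Y|X) = H(X,Y) - H(X) = 1.983947 - 1.031601 = 0.9523 bits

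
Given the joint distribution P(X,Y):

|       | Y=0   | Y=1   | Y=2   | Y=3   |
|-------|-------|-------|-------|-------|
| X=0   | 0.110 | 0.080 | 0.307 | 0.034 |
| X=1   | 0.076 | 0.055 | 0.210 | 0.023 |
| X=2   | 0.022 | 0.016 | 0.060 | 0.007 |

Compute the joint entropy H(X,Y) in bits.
2.9516 bits

H(X,Y) = -Σ_{x,y} P(x,y) log₂ P(x,y). Per-cell terms -P(x,y)·log₂P(x,y):
  X=0: 0.3503, 0.2915, 0.5230, 0.1659
  X=1: 0.2826, 0.2301, 0.4728, 0.1252
  X=2: 0.1211, 0.0955, 0.2435, 0.0501
Sum of the 12 terms: H(X,Y) = 2.9516 bits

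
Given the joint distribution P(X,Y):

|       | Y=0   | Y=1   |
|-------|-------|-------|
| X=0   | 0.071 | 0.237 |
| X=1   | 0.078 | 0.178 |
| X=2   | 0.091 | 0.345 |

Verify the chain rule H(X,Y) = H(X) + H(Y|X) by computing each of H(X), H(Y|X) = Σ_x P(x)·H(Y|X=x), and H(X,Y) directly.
H(X) = 1.5487 bits, H(Y|X) = 0.7892 bits, H(X,Y) = 2.3379 bits

Marginal of X (row sums):
  P(X=0) = 0.071 + 0.237 = 0.308
  P(X=1) = 0.078 + 0.178 = 0.256
  P(X=2) = 0.091 + 0.345 = 0.436
H(X) = -[0.308·log₂(0.308) + 0.256·log₂(0.256) + 0.436·log₂(0.436)]
  = 0.5233 + 0.5032 + 0.5222 = 1.5487 bits

H(Y|X) = Σ_x P(x)·H(Y|X=x):
  X=0: P(X=0) = 0.308, P(Y|X=0) = (71/308, 237/308) → H(Y|X=0) = 0.7789
  X=1: P(X=1) = 0.256, P(Y|X=1) = (39/128, 89/128) → H(Y|X=1) = 0.8869
  X=2: P(X=2) = 0.436, P(Y|X=2) = (91/436, 345/436) → H(Y|X=2) = 0.7390
H(Y|X) = 0.308·0.7789 + 0.256·0.8869 + 0.436·0.7390 = 0.7892 bits

H(X,Y) = -Σ_{x,y} P(x,y) log₂ P(x,y). Per-cell terms -P(x,y)·log₂P(x,y):
  X=0: 0.2709, 0.4923
  X=1: 0.2871, 0.4432
  X=2: 0.3147, 0.5297
Sum of the 6 terms: H(X,Y) = 2.3379 bits

Chain rule check:
  H(X) + H(Y|X) = 1.5487 + 0.7892 = 2.3379 bits
  H(X,Y) = 2.3379 bits
✓ Chain rule verified.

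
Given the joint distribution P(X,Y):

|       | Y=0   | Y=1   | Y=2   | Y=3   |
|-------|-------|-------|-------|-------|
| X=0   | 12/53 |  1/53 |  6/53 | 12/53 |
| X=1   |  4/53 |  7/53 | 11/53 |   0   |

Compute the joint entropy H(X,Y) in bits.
2.5722 bits

H(X,Y) = -Σ_{x,y} P(x,y) log₂ P(x,y). Per-cell terms -P(x,y)·log₂P(x,y):
  X=0: 0.4852, 0.1081, 0.3558, 0.4852
  X=1: 0.2814, 0.3857, 0.4708, 0.0000
  (cells with P = 0 contribute 0)
Sum of the 8 terms: H(X,Y) = 2.5722 bits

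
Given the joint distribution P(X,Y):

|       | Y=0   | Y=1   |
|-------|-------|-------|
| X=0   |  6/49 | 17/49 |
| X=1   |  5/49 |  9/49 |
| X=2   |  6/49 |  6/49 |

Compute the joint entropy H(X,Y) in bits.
2.4279 bits

H(X,Y) = -Σ_{x,y} P(x,y) log₂ P(x,y). Per-cell terms -P(x,y)·log₂P(x,y):
  X=0: 0.3710, 0.5299
  X=1: 0.3360, 0.4490
  X=2: 0.3710, 0.3710
Sum of the 6 terms: H(X,Y) = 2.4279 bits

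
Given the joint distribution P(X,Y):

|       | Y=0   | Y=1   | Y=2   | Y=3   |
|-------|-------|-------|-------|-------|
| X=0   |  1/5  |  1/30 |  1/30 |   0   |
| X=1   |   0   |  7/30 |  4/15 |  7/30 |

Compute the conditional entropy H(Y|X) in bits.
1.4432 bits

H(Y|X) = H(X,Y) - H(X)

H(X,Y) = -Σ_{x,y} P(x,y) log₂ P(x,y). Per-cell terms -P(x,y)·log₂P(x,y):
  X=0: 0.46439, 0.16356, 0.16356, 0.00000
  X=1: 0.00000, 0.48989, 0.50850, 0.48989
  (cells with P = 0 contribute 0)
Sum of the 8 terms: H(X,Y) = 2.2798 bits

Marginal of X (row sums):
  P(X=0) = 1/5 + 1/30 + 1/30 + 0 = 4/15
  P(X=1) = 0 + 7/30 + 4/15 + 7/30 = 11/15
H(X) = -[(4/15)·log₂(4/15) + (11/15)·log₂(11/15)]
  = 0.50850 + 0.32814 = 0.8366 bits

H(Y|X) = H(X,Y) - H(X) = 2.2798 - 0.8366 = 1.4432 bits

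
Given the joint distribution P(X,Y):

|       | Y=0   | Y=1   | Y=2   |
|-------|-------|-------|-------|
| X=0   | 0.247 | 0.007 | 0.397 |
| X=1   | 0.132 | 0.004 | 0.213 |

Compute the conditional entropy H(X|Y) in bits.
0.9332 bits

H(X|Y) = H(X,Y) - H(Y)

H(X,Y) = -Σ_{x,y} P(x,y) log₂ P(x,y). Per-cell terms -P(x,y)·log₂P(x,y):
  X=0: 0.49830, 0.05011, 0.52912
  X=1: 0.38562, 0.03186, 0.47522
Sum of the 6 terms: H(X,Y) = 1.97023 bits

Marginal of Y (column sums):
  P(Y=0) = 0.247 + 0.132 = 0.379
  P(Y=1) = 0.007 + 0.004 = 0.011
  P(Y=2) = 0.397 + 0.213 = 0.610
H(Y) = -[0.379·log₂(0.379) + 0.011·log₂(0.011) + 0.610·log₂(0.610)]
  = 0.53050 + 0.07157 + 0.43500 = 1.03707 bits

H(X|Y) = H(X,Y) - H(Y) = 1.97023 - 1.03707 = 0.9332 bits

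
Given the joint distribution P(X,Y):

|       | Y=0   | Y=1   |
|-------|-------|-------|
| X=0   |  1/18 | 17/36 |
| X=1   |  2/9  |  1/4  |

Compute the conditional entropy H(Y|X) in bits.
0.7273 bits

H(Y|X) = H(X,Y) - H(X)

H(X,Y) = -Σ_{x,y} P(x,y) log₂ P(x,y). Per-cell terms -P(x,y)·log₂P(x,y):
  X=0: 0.23166, 0.51116
  X=1: 0.48221, 0.50000
Sum of the 4 terms: H(X,Y) = 1.72503 bits

Marginal of X (row sums):
  P(X=0) = 1/18 + 17/36 = 19/36
  P(X=1) = 2/9 + 1/4 = 17/36
H(X) = -[(19/36)·log₂(19/36) + (17/36)·log₂(17/36)]
  = 0.48661 + 0.51116 = 0.99777 bits

H(Y|X) = H(X,Y) - H(X) = 1.72503 - 0.99777 = 0.7273 bits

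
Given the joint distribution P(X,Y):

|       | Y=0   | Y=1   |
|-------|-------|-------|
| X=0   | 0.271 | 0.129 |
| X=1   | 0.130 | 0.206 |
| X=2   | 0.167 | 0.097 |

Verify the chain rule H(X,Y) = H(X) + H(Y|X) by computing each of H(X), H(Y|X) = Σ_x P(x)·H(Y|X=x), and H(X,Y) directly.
H(X) = 1.5647 bits, H(Y|X) = 0.9368 bits, H(X,Y) = 2.5015 bits

Marginal of X (row sums):
  P(X=0) = 0.271 + 0.129 = 0.400
  P(X=1) = 0.130 + 0.206 = 0.336
  P(X=2) = 0.167 + 0.097 = 0.264
H(X) = -[0.400·log₂(0.400) + 0.336·log₂(0.336) + 0.264·log₂(0.264)]
  = 0.52877 + 0.52868 + 0.50725 = 1.5647 bits

H(Y|X) = Σ_x P(x)·H(Y|X=x):
  X=0: P(X=0) = 0.400, P(Y|X=0) = (271/400, 129/400) → H(Y|X=0) = 0.90708
  X=1: P(X=1) = 0.336, P(Y|X=1) = (65/168, 103/168) → H(Y|X=1) = 0.96277
  X=2: P(X=2) = 0.264, P(Y|X=2) = (167/264, 97/264) → H(Y|X=2) = 0.94867
H(Y|X) = 0.400·0.90708 + 0.336·0.96277 + 0.264·0.94867 = 0.9368 bits

H(X,Y) = -Σ_{x,y} P(x,y) log₂ P(x,y). Per-cell terms -P(x,y)·log₂P(x,y):
  X=0: 0.51047, 0.38114
  X=1: 0.38264, 0.46953
  X=2: 0.43121, 0.32649
Sum of the 6 terms: H(X,Y) = 2.5015 bits

Chain rule check:
  H(X) + H(Y|X) = 1.5647 + 0.9368 = 2.5015 bits
  H(X,Y) = 2.5015 bits
✓ Chain rule verified.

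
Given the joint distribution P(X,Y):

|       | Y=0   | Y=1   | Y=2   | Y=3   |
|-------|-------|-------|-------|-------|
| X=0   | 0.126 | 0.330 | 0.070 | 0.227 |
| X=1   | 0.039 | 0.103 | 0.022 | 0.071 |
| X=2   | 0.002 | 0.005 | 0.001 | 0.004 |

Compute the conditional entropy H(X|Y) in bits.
0.8757 bits

H(X|Y) = H(X,Y) - H(Y)

H(X,Y) = -Σ_{x,y} P(x,y) log₂ P(x,y). Per-cell terms -P(x,y)·log₂P(x,y):
  X=0: 0.37655, 0.52782, 0.26856, 0.48561
  X=1: 0.18253, 0.33777, 0.12114, 0.27094
  X=2: 0.01793, 0.03822, 0.00997, 0.03186
Sum of the 12 terms: H(X,Y) = 2.6689 bits

Marginal of Y (column sums):
  P(Y=0) = 0.126 + 0.039 + 0.002 = 0.167
  P(Y=1) = 0.330 + 0.103 + 0.005 = 0.438
  P(Y=2) = 0.070 + 0.022 + 0.001 = 0.093
  P(Y=3) = 0.227 + 0.071 + 0.004 = 0.302
H(Y) = -[0.167·log₂(0.167) + 0.438·log₂(0.438) + 0.093·log₂(0.093) + 0.302·log₂(0.302)]
  = 0.43121 + 0.52166 + 0.31868 + 0.52167 = 1.7932 bits

H(X|Y) = H(X,Y) - H(Y) = 2.6689 - 1.7932 = 0.8757 bits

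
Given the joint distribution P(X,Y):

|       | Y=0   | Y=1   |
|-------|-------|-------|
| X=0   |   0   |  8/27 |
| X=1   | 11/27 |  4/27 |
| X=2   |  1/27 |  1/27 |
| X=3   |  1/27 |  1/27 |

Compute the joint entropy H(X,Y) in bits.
2.1603 bits

H(X,Y) = -Σ_{x,y} P(x,y) log₂ P(x,y). Per-cell terms -P(x,y)·log₂P(x,y):
  X=0: 0.0000, 0.5200
  X=1: 0.5278, 0.4081
  X=2: 0.1761, 0.1761
  X=3: 0.1761, 0.1761
  (cells with P = 0 contribute 0)
Sum of the 8 terms: H(X,Y) = 2.1603 bits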